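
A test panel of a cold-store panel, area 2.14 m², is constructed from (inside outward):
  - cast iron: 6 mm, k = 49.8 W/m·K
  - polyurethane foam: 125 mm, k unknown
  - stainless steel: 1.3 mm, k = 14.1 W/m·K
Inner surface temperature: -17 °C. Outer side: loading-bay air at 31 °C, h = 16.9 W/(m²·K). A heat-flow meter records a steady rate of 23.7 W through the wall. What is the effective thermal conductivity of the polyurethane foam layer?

k ≈ 0.0292 W/(m·K)

Thermal resistances in series:
R_cast iron = L/(kA) = 0.006/(49.8×2.14) = 5.63×10^-5 K/W
R_stainless steel = L/(kA) = 0.0013/(14.1×2.14) = 4.308×10^-5 K/W
R_outer film = 1/(h_o·A) = 1/(16.9×2.14) = 0.02765 K/W
Sum of known resistances R_other = 0.02775 K/W
Total R = ΔT/Q = 48/23.7 = 2.025 K/W
R_polyurethane foam = R_total − R_other = 1.998 K/W
k = L/(R·A) = 0.125/(1.998×2.14)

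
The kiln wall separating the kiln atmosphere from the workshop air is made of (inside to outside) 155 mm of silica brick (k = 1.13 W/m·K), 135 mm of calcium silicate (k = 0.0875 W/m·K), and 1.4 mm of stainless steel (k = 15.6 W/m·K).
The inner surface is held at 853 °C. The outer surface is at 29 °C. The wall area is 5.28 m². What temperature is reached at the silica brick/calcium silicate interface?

T ≈ 786 °C

Treating each layer as a thermal resistance in series:
R_silica brick = L/(kA) = 0.155/(1.13×5.28) = 0.02598 K/W
R_calcium silicate = L/(kA) = 0.135/(0.0875×5.28) = 0.2922 K/W
R_stainless steel = L/(kA) = 0.0014/(15.6×5.28) = 1.7×10^-5 K/W
R_total = 0.3182 K/W;  Q = ΔT/R_total = 824/0.3182 = 2590 W
T_interface = T_inner − Q·ΣR(inner→interface) = 853 − 2590×0.02598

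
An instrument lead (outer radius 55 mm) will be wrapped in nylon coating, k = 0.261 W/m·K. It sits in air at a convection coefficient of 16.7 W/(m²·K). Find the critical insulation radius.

For a cylinder r_cr = k/h = 0.261/16.7
r_cr = 15.6 mm; since the bare radius (55 mm) is above r_cr, any added insulation will reduce heat loss.

r_cr ≈ 15.6 mm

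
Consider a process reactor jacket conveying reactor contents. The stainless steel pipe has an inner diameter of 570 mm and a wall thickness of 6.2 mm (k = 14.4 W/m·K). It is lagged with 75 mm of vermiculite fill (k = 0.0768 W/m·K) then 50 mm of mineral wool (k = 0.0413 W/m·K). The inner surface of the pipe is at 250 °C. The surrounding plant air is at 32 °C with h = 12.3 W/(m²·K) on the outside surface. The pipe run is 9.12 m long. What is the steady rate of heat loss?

For a radial system each layer contributes R = ln(r_out/r_in)/(2πkL); films add R = 1/(hA).
R_stainless steel pipe wall = ln(291.2/285)/(2π×14.4×9.12) = 2.608×10^-5 K/W
R_vermiculite fill = ln(366.2/291.2)/(2π×0.0768×9.12) = 0.05207 K/W
R_mineral wool = ln(416.2/366.2)/(2π×0.0413×9.12) = 0.05408 K/W
R_outer film = 1/(h_o·2πr_oL) = 1/(12.3×2π×0.4162×9.12) = 0.003409 K/W
R_total = 0.1096 K/W
Q = ΔT/R_total = 218/0.1096

Q ≈ 1990 W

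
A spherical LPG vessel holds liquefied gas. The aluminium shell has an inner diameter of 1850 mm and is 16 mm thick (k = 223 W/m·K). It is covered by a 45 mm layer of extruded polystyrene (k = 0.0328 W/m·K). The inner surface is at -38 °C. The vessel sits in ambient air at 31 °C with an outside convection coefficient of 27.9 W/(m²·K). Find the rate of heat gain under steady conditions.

Q ≈ 572 W

Spherical conduction: R = (1/r_in − 1/r_out)/(4πk) per layer; series-sum.
R_aluminium shell = (1/0.925 − 1/0.941)/(4π×223) = 6.56×10^-6 K/W
R_extruded polystyrene = (1/0.941 − 1/0.986)/(4π×0.0328) = 0.1177 K/W
R_outer film = 1/(h·4πr_o²) = 1/(27.9×4π×0.986²) = 0.002934 K/W
R_total = 0.1206 K/W
Q = ΔT/R_total = 69/0.1206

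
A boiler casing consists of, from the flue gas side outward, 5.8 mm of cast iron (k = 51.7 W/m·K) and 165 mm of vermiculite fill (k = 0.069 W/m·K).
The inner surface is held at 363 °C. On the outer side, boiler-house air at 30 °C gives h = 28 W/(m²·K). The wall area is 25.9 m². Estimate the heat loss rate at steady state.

Model the wall as resistances in series:
R_cast iron = L/(kA) = 0.0058/(51.7×25.9) = 4.331×10^-6 K/W
R_vermiculite fill = L/(kA) = 0.165/(0.069×25.9) = 0.09233 K/W
R_outer film = 1/(h_o·A) = 1/(28×25.9) = 0.001379 K/W
R_total = 0.09371 K/W
Q = ΔT / R_total = 333 / 0.09371

Q ≈ 3550 W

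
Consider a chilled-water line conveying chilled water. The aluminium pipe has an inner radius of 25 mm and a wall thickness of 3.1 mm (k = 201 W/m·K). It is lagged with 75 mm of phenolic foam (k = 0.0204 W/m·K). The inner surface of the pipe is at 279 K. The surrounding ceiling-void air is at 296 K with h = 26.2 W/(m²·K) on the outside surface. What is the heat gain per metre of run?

q′ ≈ 1.67 W/m

For a radial system each layer contributes R = ln(r_out/r_in)/(2πkL); films add R = 1/(hA).
R_aluminium pipe wall = ln(28.1/25)/(2π×201×1) = 9.256×10^-5 K/W
R_phenolic foam = ln(103.1/28.1)/(2π×0.0204×1) = 10.14 K/W
R_outer film = 1/(h_o·2πr_oL) = 1/(26.2×2π×0.1031×1) = 0.05892 K/W
R_total = 10.2 K/W
Q = ΔT/R_total = 17/10.2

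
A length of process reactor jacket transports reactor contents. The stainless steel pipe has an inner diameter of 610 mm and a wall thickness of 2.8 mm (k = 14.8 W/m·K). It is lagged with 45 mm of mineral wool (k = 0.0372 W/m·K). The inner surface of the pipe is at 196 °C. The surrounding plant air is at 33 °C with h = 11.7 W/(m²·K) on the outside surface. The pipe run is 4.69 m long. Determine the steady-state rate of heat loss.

Per-layer cylindrical resistances, series-summed:
R_stainless steel pipe wall = ln(307.8/305)/(2π×14.8×4.69) = 2.095×10^-5 K/W
R_mineral wool = ln(352.8/307.8)/(2π×0.0372×4.69) = 0.1245 K/W
R_outer film = 1/(h_o·2πr_oL) = 1/(11.7×2π×0.3528×4.69) = 0.008221 K/W
R_total = 0.1327 K/W
Q = ΔT/R_total = 163/0.1327

Q ≈ 1230 W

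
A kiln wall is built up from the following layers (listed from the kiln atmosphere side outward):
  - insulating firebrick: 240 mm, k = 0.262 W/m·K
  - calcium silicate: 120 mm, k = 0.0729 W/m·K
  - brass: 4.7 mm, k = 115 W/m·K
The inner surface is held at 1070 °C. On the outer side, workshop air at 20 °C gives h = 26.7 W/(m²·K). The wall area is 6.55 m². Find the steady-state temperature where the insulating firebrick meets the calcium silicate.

T ≈ 700 °C

Model the wall as resistances in series:
R_insulating firebrick = L/(kA) = 0.24/(0.262×6.55) = 0.1399 K/W
R_calcium silicate = L/(kA) = 0.12/(0.0729×6.55) = 0.2513 K/W
R_brass = L/(kA) = 0.0047/(115×6.55) = 6.24×10^-6 K/W
R_outer film = 1/(h_o·A) = 1/(26.7×6.55) = 0.005718 K/W
R_total = 0.3969 K/W;  Q = ΔT/R_total = 1050/0.3969 = 2646 W
T_interface = T_inner − Q·ΣR(inner→interface) = 1070 − 2650×0.1399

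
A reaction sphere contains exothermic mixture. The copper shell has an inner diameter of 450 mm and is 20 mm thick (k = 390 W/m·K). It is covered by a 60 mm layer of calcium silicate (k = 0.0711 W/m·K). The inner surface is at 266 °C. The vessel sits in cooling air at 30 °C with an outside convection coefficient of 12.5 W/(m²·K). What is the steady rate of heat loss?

Q ≈ 244 W

For a spherical shell R = (1/r₁ − 1/r₂)/(4πk); film R = 1/(h·4πr²). In series:
R_copper shell = (1/0.225 − 1/0.245)/(4π×390) = 7.403×10^-5 K/W
R_calcium silicate = (1/0.245 − 1/0.305)/(4π×0.0711) = 0.8987 K/W
R_outer film = 1/(h·4πr_o²) = 1/(12.5×4π×0.305²) = 0.06844 K/W
R_total = 0.9672 K/W
Q = ΔT/R_total = 236/0.9672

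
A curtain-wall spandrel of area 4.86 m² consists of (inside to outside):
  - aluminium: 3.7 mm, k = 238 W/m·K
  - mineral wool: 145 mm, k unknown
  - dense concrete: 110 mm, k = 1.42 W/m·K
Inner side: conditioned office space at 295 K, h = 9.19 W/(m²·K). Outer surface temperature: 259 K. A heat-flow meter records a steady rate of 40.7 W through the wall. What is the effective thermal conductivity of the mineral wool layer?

Series thermal resistances:
R_inner film = 1/(h_i·A) = 1/(9.19×4.86) = 0.02239 K/W
R_aluminium = L/(kA) = 0.0037/(238×4.86) = 3.199×10^-6 K/W
R_dense concrete = L/(kA) = 0.11/(1.42×4.86) = 0.01594 K/W
Sum of known resistances R_other = 0.03833 K/W
Total R = ΔT/Q = 36/40.7 = 0.8845 K/W
R_mineral wool = R_total − R_other = 0.8462 K/W
k = L/(R·A) = 0.145/(0.8462×4.86)

k ≈ 0.0353 W/(m·K)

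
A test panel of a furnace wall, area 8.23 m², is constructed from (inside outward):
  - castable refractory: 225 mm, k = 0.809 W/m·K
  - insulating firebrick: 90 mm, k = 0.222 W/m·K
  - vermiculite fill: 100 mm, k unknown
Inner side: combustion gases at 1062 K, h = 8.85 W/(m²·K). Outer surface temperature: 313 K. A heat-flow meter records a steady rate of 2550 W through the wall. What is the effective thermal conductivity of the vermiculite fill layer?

Thermal resistances in series:
R_inner film = 1/(h_i·A) = 1/(8.85×8.23) = 0.01373 K/W
R_castable refractory = L/(kA) = 0.225/(0.809×8.23) = 0.03379 K/W
R_insulating firebrick = L/(kA) = 0.09/(0.222×8.23) = 0.04926 K/W
Sum of known resistances R_other = 0.09678 K/W
Total R = ΔT/Q = 749/2550 = 0.2937 K/W
R_vermiculite fill = R_total − R_other = 0.1969 K/W
k = L/(R·A) = 0.1/(0.1969×8.23)

k ≈ 0.0617 W/(m·K)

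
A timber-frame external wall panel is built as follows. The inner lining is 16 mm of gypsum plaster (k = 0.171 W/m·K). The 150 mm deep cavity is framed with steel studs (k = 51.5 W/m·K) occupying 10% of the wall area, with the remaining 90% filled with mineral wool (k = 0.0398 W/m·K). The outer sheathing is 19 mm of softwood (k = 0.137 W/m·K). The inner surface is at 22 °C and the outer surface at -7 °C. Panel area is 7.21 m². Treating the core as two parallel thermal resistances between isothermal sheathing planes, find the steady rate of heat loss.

Sheathing layers in series; stud and cavity paths in parallel between them.
R_inner = 0.016/(0.171×7.21) = 0.01298 K/W
R_stud  = 0.15/(51.5×0.1×7.21) = 0.00404 K/W
R_cav   = 0.15/(0.0398×0.9×7.21) = 0.5808 K/W
1/R_core = 1/R_stud + 1/R_cav → R_core = 0.004012 K/W
R_outer = 0.019/(0.137×7.21) = 0.01924 K/W
R_total = 0.03622 K/W
Q = ΔT/R_total = 29/0.03622

Q ≈ 801 W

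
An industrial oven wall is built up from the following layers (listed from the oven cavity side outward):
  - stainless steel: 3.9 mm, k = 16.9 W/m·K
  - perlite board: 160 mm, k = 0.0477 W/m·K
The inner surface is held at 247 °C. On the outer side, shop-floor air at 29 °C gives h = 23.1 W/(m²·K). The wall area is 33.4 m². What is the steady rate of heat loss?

Q ≈ 2140 W

Treating each layer as a thermal resistance in series:
R_stainless steel = L/(kA) = 0.0039/(16.9×33.4) = 6.909×10^-6 K/W
R_perlite board = L/(kA) = 0.16/(0.0477×33.4) = 0.1004 K/W
R_outer film = 1/(h_o·A) = 1/(23.1×33.4) = 0.001296 K/W
R_total = 0.1017 K/W
Q = ΔT / R_total = 218 / 0.1017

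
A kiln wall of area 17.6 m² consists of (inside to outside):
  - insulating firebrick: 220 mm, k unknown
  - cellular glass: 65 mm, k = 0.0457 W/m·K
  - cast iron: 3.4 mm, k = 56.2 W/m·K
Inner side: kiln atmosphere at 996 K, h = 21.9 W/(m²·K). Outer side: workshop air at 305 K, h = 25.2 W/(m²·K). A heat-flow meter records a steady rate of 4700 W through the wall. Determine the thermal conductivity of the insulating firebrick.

Series thermal resistances:
R_inner film = 1/(h_i·A) = 1/(21.9×17.6) = 0.002594 K/W
R_cellular glass = L/(kA) = 0.065/(0.0457×17.6) = 0.08081 K/W
R_cast iron = L/(kA) = 0.0034/(56.2×17.6) = 3.437×10^-6 K/W
R_outer film = 1/(h_o·A) = 1/(25.2×17.6) = 0.002255 K/W
Sum of known resistances R_other = 0.08567 K/W
Total R = ΔT/Q = 691/4700 = 0.147 K/W
R_insulating firebrick = R_total − R_other = 0.06136 K/W
k = L/(R·A) = 0.22/(0.06136×17.6)

k ≈ 0.204 W/(m·K)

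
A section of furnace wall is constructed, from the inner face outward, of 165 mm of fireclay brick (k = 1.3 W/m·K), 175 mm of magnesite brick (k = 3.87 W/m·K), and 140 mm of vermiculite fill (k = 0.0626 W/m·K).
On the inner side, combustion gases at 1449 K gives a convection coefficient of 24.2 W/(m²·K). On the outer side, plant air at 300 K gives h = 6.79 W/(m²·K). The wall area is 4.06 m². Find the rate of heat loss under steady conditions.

Q ≈ 1800 W

Treating each layer as a thermal resistance in series:
R_inner film = 1/(h_i·A) = 1/(24.2×4.06) = 0.01018 K/W
R_fireclay brick = L/(kA) = 0.165/(1.3×4.06) = 0.03126 K/W
R_magnesite brick = L/(kA) = 0.175/(3.87×4.06) = 0.01114 K/W
R_vermiculite fill = L/(kA) = 0.14/(0.0626×4.06) = 0.5508 K/W
R_outer film = 1/(h_o·A) = 1/(6.79×4.06) = 0.03627 K/W
R_total = 0.6397 K/W
Q = ΔT / R_total = 1149 / 0.6397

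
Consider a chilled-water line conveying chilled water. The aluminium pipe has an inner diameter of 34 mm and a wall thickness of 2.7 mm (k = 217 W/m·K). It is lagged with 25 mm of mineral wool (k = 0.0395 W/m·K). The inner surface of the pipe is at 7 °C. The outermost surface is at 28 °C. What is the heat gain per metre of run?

q′ ≈ 6.36 W/m

Per-layer cylindrical resistances, series-summed:
R_aluminium pipe wall = ln(19.7/17)/(2π×217×1) = 1.081×10^-4 K/W
R_mineral wool = ln(44.7/19.7)/(2π×0.0395×1) = 3.301 K/W
R_total = 3.301 K/W
Q = ΔT/R_total = 21/3.301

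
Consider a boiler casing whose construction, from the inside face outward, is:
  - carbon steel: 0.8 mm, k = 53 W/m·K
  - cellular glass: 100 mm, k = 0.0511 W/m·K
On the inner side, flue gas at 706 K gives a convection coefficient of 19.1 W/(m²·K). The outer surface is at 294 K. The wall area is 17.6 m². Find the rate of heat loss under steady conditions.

Series thermal resistances:
R_inner film = 1/(h_i·A) = 1/(19.1×17.6) = 0.002975 K/W
R_carbon steel = L/(kA) = 0.0008/(53×17.6) = 8.576×10^-7 K/W
R_cellular glass = L/(kA) = 0.1/(0.0511×17.6) = 0.1112 K/W
R_total = 0.1142 K/W
Q = ΔT / R_total = 412 / 0.1142

Q ≈ 3610 W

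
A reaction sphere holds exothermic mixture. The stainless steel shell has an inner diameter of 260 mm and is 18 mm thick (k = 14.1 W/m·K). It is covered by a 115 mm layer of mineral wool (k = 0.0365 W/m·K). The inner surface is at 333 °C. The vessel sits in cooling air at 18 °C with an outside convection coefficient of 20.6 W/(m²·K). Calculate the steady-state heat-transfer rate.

Spherical conduction: R = (1/r_in − 1/r_out)/(4πk) per layer; series-sum.
R_stainless steel shell = (1/0.13 − 1/0.148)/(4π×14.1) = 0.00528 K/W
R_mineral wool = (1/0.148 − 1/0.263)/(4π×0.0365) = 6.441 K/W
R_outer film = 1/(h·4πr_o²) = 1/(20.6×4π×0.263²) = 0.05585 K/W
R_total = 6.502 K/W
Q = ΔT/R_total = 315/6.502

Q ≈ 48.4 W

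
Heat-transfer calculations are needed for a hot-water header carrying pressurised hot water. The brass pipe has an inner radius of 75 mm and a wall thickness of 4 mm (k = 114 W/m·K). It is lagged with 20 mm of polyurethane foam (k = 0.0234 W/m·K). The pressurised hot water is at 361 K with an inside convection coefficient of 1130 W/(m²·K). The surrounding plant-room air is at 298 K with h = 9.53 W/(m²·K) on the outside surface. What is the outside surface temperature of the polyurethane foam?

Per-layer cylindrical resistances, series-summed:
R_inner film = 1/(h_i·2πr₁L) = 1/(1130×2π×0.075×1) = 0.001878 K/W
R_brass pipe wall = ln(79/75)/(2π×114×1) = 7.254×10^-5 K/W
R_polyurethane foam = ln(99/79)/(2π×0.0234×1) = 1.535 K/W
R_outer film = 1/(h_o·2πr_oL) = 1/(9.53×2π×0.099×1) = 0.1687 K/W
R_total = 1.706 K/W
Q = ΔT/R_total = 63/1.706
Q = 36.9 W/m
T_interface = T_inner − Q·ΣR(inner→interface) = 361 − 36.9×1.537

T ≈ 304 K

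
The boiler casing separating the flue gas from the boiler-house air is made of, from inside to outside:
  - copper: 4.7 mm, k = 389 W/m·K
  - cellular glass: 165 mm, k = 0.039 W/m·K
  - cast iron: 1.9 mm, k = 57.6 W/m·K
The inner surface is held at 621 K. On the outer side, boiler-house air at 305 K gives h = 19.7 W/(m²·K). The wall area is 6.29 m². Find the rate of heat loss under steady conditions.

Q ≈ 464 W

Model the wall as resistances in series:
R_copper = L/(kA) = 0.0047/(389×6.29) = 1.921×10^-6 K/W
R_cellular glass = L/(kA) = 0.165/(0.039×6.29) = 0.6726 K/W
R_cast iron = L/(kA) = 0.0019/(57.6×6.29) = 5.244×10^-6 K/W
R_outer film = 1/(h_o·A) = 1/(19.7×6.29) = 0.00807 K/W
R_total = 0.6807 K/W
Q = ΔT / R_total = 316 / 0.6807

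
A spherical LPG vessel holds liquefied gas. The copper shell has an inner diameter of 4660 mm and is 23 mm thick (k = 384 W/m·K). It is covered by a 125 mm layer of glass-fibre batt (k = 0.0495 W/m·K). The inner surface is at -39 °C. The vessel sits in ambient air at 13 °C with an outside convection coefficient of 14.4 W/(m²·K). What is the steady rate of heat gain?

Each spherical layer contributes R = (1/r_i − 1/r_o)/(4πk):
R_copper shell = (1/2.33 − 1/2.353)/(4π×384) = 8.694×10^-7 K/W
R_glass-fibre batt = (1/2.353 − 1/2.478)/(4π×0.0495) = 0.03446 K/W
R_outer film = 1/(h·4πr_o²) = 1/(14.4×4π×2.478²) = 9×10^-4 K/W
R_total = 0.03537 K/W
Q = ΔT/R_total = 52/0.03537

Q ≈ 1470 W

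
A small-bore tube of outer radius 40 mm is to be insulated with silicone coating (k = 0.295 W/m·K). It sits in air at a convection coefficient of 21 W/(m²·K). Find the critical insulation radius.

r_cr ≈ 14 mm

For a cylinder r_cr = k/h = 0.295/21
r_cr = 14 mm; since the bare radius (40 mm) is above r_cr, any added insulation will reduce heat loss.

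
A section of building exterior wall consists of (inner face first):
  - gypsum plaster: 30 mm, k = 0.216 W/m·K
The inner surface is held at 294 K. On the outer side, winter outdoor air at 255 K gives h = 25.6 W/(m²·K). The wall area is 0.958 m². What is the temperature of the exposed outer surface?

Using the resistance-network approach (series):
R_gypsum plaster = L/(kA) = 0.03/(0.216×0.958) = 0.145 K/W
R_outer film = 1/(h_o·A) = 1/(25.6×0.958) = 0.04078 K/W
R_total = 0.1858 K/W;  Q = ΔT/R_total = 39/0.1858 = 210 W
T_interface = T_inner − Q·ΣR(inner→interface) = 294 − 210×0.145

T ≈ 264 K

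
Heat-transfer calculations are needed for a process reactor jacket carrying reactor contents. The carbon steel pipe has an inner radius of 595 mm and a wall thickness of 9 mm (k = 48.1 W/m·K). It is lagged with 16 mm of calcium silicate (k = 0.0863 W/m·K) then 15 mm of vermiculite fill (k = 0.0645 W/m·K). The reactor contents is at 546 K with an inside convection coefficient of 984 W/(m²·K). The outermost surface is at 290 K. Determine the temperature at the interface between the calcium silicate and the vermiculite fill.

T ≈ 430 K

Radial resistances (cylindrical: R_cond = ln(r_o/r_i)/(2πkL), R_conv = 1/(h·2πrL)):
R_inner film = 1/(h_i·2πr₁L) = 1/(984×2π×0.595×1) = 2.718×10^-4 K/W
R_carbon steel pipe wall = ln(604/595)/(2π×48.1×1) = 4.967×10^-5 K/W
R_calcium silicate = ln(620/604)/(2π×0.0863×1) = 0.04822 K/W
R_vermiculite fill = ln(635/620)/(2π×0.0645×1) = 0.05899 K/W
R_total = 0.1075 K/W
Q = ΔT/R_total = 256/0.1075
Q = 2380 W/m
T_interface = T_inner − Q·ΣR(inner→interface) = 546 − 2380×0.04854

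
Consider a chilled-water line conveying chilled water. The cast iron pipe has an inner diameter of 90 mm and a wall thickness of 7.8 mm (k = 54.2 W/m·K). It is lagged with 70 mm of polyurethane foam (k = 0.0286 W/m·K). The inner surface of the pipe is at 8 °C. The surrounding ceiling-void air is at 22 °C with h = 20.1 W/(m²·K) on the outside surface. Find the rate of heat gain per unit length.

Per-layer cylindrical resistances, series-summed:
R_cast iron pipe wall = ln(52.8/45)/(2π×54.2×1) = 4.694×10^-4 K/W
R_polyurethane foam = ln(122.8/52.8)/(2π×0.0286×1) = 4.697 K/W
R_outer film = 1/(h_o·2πr_oL) = 1/(20.1×2π×0.1228×1) = 0.06448 K/W
R_total = 4.762 K/W
Q = ΔT/R_total = 14/4.762

q′ ≈ 2.94 W/m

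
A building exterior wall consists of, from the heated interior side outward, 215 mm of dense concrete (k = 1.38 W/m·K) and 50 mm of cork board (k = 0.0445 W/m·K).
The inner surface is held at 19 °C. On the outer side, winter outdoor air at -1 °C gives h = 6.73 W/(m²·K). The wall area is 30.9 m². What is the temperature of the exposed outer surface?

T ≈ 1.08 °C

Thermal resistances in series:
R_dense concrete = L/(kA) = 0.215/(1.38×30.9) = 0.005042 K/W
R_cork board = L/(kA) = 0.05/(0.0445×30.9) = 0.03636 K/W
R_outer film = 1/(h_o·A) = 1/(6.73×30.9) = 0.004809 K/W
R_total = 0.04621 K/W;  Q = ΔT/R_total = 20/0.04621 = 432.8 W
T_interface = T_inner − Q·ΣR(inner→interface) = 19 − 433×0.0414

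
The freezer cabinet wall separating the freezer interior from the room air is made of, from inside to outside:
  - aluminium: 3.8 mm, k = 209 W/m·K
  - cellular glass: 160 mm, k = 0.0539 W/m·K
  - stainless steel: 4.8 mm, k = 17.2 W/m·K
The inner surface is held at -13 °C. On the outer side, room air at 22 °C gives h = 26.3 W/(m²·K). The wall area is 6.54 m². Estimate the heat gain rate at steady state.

Thermal resistances in series:
R_aluminium = L/(kA) = 0.0038/(209×6.54) = 2.78×10^-6 K/W
R_cellular glass = L/(kA) = 0.16/(0.0539×6.54) = 0.4539 K/W
R_stainless steel = L/(kA) = 0.0048/(17.2×6.54) = 4.267×10^-5 K/W
R_outer film = 1/(h_o·A) = 1/(26.3×6.54) = 0.005814 K/W
R_total = 0.4598 K/W
Q = ΔT / R_total = 35 / 0.4598

Q ≈ 76.1 W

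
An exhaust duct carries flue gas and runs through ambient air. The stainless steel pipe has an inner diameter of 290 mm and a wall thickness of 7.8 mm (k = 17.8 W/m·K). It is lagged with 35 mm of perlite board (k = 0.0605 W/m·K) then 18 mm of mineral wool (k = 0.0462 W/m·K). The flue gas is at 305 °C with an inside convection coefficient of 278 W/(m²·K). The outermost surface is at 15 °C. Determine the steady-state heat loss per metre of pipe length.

q′ ≈ 336 W/m

For a radial system each layer contributes R = ln(r_out/r_in)/(2πkL); films add R = 1/(hA).
R_inner film = 1/(h_i·2πr₁L) = 1/(278×2π×0.145×1) = 0.003948 K/W
R_stainless steel pipe wall = ln(152.8/145)/(2π×17.8×1) = 4.685×10^-4 K/W
R_perlite board = ln(187.8/152.8)/(2π×0.0605×1) = 0.5426 K/W
R_mineral wool = ln(205.8/187.8)/(2π×0.0462×1) = 0.3153 K/W
R_total = 0.8623 K/W
Q = ΔT/R_total = 290/0.8623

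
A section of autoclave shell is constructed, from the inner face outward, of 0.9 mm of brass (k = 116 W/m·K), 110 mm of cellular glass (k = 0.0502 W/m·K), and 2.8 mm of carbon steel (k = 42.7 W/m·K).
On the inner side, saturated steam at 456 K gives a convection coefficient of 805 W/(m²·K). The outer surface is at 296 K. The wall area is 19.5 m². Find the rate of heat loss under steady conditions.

Model the wall as resistances in series:
R_inner film = 1/(h_i·A) = 1/(805×19.5) = 6.37×10^-5 K/W
R_brass = L/(kA) = 0.0009/(116×19.5) = 3.979×10^-7 K/W
R_cellular glass = L/(kA) = 0.11/(0.0502×19.5) = 0.1124 K/W
R_carbon steel = L/(kA) = 0.0028/(42.7×19.5) = 3.363×10^-6 K/W
R_total = 0.1124 K/W
Q = ΔT / R_total = 160 / 0.1124

Q ≈ 1420 W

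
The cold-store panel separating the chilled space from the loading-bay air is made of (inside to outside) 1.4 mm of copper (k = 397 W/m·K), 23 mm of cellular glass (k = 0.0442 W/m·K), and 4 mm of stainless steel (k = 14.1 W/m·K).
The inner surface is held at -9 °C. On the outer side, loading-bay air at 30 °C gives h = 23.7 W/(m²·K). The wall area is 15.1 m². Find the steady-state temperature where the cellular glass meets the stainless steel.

T ≈ 27.1 °C

Thermal resistances in series:
R_copper = L/(kA) = 0.0014/(397×15.1) = 2.335×10^-7 K/W
R_cellular glass = L/(kA) = 0.023/(0.0442×15.1) = 0.03446 K/W
R_stainless steel = L/(kA) = 0.004/(14.1×15.1) = 1.879×10^-5 K/W
R_outer film = 1/(h_o·A) = 1/(23.7×15.1) = 0.002794 K/W
R_total = 0.03727 K/W;  Q = ΔT/R_total = 39/0.03727 = 1046 W
T_interface = T_inner + Q·ΣR(inner→interface) = -9 + 1050×0.03446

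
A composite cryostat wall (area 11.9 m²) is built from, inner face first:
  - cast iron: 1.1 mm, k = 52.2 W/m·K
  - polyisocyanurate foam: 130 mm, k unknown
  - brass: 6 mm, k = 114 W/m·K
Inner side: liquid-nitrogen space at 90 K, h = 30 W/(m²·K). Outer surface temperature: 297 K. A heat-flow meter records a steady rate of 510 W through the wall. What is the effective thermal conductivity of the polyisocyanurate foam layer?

Series thermal resistances:
R_inner film = 1/(h_i·A) = 1/(30×11.9) = 0.002801 K/W
R_cast iron = L/(kA) = 0.0011/(52.2×11.9) = 1.771×10^-6 K/W
R_brass = L/(kA) = 0.006/(114×11.9) = 4.423×10^-6 K/W
Sum of known resistances R_other = 0.002807 K/W
Total R = ΔT/Q = 207/510 = 0.4059 K/W
R_polyisocyanurate foam = R_total − R_other = 0.4031 K/W
k = L/(R·A) = 0.13/(0.4031×11.9)

k ≈ 0.0271 W/(m·K)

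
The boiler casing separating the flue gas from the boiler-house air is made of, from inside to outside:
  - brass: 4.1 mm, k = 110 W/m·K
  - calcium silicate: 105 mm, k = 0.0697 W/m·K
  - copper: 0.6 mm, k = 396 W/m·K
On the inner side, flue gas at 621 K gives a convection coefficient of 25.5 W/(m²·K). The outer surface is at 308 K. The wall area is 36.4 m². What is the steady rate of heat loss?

Series thermal resistances:
R_inner film = 1/(h_i·A) = 1/(25.5×36.4) = 0.001077 K/W
R_brass = L/(kA) = 0.0041/(110×36.4) = 1.024×10^-6 K/W
R_calcium silicate = L/(kA) = 0.105/(0.0697×36.4) = 0.04139 K/W
R_copper = L/(kA) = 0.0006/(396×36.4) = 4.163×10^-8 K/W
R_total = 0.04246 K/W
Q = ΔT / R_total = 313 / 0.04246

Q ≈ 7370 W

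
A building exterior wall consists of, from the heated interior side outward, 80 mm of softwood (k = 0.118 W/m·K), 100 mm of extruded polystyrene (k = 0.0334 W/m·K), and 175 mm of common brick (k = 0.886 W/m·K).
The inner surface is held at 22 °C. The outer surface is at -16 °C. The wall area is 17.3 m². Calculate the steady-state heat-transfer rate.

Q ≈ 170 W

Treating each layer as a thermal resistance in series:
R_softwood = L/(kA) = 0.08/(0.118×17.3) = 0.03919 K/W
R_extruded polystyrene = L/(kA) = 0.1/(0.0334×17.3) = 0.1731 K/W
R_common brick = L/(kA) = 0.175/(0.886×17.3) = 0.01142 K/W
R_total = 0.2237 K/W
Q = ΔT / R_total = 38 / 0.2237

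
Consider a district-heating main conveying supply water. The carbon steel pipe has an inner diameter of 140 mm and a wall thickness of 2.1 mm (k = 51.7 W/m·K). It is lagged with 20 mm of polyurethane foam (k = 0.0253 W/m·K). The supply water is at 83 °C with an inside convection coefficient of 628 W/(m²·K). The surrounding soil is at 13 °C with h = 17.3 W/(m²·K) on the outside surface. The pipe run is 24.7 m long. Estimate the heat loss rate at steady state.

For a radial system each layer contributes R = ln(r_out/r_in)/(2πkL); films add R = 1/(hA).
R_inner film = 1/(h_i·2πr₁L) = 1/(628×2π×0.07×24.7) = 1.466×10^-4 K/W
R_carbon steel pipe wall = ln(72.1/70)/(2π×51.7×24.7) = 3.684×10^-6 K/W
R_polyurethane foam = ln(92.1/72.1)/(2π×0.0253×24.7) = 0.06235 K/W
R_outer film = 1/(h_o·2πr_oL) = 1/(17.3×2π×0.0921×24.7) = 0.004044 K/W
R_total = 0.06655 K/W
Q = ΔT/R_total = 70/0.06655

Q ≈ 1050 W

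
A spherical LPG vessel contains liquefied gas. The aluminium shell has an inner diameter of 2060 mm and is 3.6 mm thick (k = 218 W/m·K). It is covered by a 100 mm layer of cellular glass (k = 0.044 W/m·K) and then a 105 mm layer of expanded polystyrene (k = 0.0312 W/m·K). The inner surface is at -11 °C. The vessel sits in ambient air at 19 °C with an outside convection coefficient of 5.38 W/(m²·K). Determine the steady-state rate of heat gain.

Q ≈ 84.6 W

Radial (spherical) resistances in series:
R_aluminium shell = (1/1.03 − 1/1.0336)/(4π×218) = 1.234×10^-6 K/W
R_cellular glass = (1/1.0336 − 1/1.1336)/(4π×0.044) = 0.1544 K/W
R_expanded polystyrene = (1/1.1336 − 1/1.2386)/(4π×0.0312) = 0.1907 K/W
R_outer film = 1/(h·4πr_o²) = 1/(5.38×4π×1.2386²) = 0.009642 K/W
R_total = 0.3547 K/W
Q = ΔT/R_total = 30/0.3547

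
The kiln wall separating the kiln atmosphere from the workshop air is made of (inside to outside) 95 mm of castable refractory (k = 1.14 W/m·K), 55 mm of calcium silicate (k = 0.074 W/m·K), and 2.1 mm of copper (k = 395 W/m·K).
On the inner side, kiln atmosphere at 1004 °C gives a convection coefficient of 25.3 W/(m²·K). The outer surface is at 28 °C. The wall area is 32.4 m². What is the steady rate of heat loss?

Q ≈ 36500 W

Thermal resistances in series:
R_inner film = 1/(h_i·A) = 1/(25.3×32.4) = 0.00122 K/W
R_castable refractory = L/(kA) = 0.095/(1.14×32.4) = 0.002572 K/W
R_calcium silicate = L/(kA) = 0.055/(0.074×32.4) = 0.02294 K/W
R_copper = L/(kA) = 0.0021/(395×32.4) = 1.641×10^-7 K/W
R_total = 0.02673 K/W
Q = ΔT / R_total = 976 / 0.02673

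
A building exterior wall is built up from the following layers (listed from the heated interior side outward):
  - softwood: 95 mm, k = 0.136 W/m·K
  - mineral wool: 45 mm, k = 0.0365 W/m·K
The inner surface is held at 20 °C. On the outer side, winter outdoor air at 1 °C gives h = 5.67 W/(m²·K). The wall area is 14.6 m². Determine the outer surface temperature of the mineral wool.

Thermal resistances in series:
R_softwood = L/(kA) = 0.095/(0.136×14.6) = 0.04784 K/W
R_mineral wool = L/(kA) = 0.045/(0.0365×14.6) = 0.08444 K/W
R_outer film = 1/(h_o·A) = 1/(5.67×14.6) = 0.01208 K/W
R_total = 0.1444 K/W;  Q = ΔT/R_total = 19/0.1444 = 131.6 W
T_interface = T_inner − Q·ΣR(inner→interface) = 20 − 132×0.1323

T ≈ 2.59 °C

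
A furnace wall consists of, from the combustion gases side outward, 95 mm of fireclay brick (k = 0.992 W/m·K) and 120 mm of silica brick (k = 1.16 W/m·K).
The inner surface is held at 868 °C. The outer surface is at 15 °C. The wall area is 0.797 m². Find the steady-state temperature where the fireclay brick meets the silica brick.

Model the wall as resistances in series:
R_fireclay brick = L/(kA) = 0.095/(0.992×0.797) = 0.1202 K/W
R_silica brick = L/(kA) = 0.12/(1.16×0.797) = 0.1298 K/W
R_total = 0.25 K/W;  Q = ΔT/R_total = 853/0.25 = 3413 W
T_interface = T_inner − Q·ΣR(inner→interface) = 868 − 3410×0.1202

T ≈ 458 °C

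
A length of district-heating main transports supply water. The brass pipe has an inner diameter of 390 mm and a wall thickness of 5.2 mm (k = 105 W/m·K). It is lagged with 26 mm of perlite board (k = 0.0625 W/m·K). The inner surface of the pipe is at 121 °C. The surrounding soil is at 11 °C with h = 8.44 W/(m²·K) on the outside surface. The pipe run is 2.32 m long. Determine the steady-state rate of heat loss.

Cylindrical conduction, so R = ln(r₂/r₁)/(2πkL) per layer, in series:
R_brass pipe wall = ln(200.2/195)/(2π×105×2.32) = 1.719×10^-5 K/W
R_perlite board = ln(226.2/200.2)/(2π×0.0625×2.32) = 0.134 K/W
R_outer film = 1/(h_o·2πr_oL) = 1/(8.44×2π×0.2262×2.32) = 0.03593 K/W
R_total = 0.17 K/W
Q = ΔT/R_total = 110/0.17

Q ≈ 647 W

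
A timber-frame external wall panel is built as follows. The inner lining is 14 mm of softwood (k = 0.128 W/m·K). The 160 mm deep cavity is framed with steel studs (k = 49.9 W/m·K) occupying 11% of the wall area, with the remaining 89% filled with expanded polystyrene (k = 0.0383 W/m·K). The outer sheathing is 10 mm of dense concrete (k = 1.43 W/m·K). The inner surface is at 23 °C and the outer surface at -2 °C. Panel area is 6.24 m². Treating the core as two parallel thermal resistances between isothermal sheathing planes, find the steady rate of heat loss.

Sheathing layers in series; stud and cavity paths in parallel between them.
R_inner = 0.014/(0.128×6.24) = 0.01753 K/W
R_stud  = 0.16/(49.9×0.11×6.24) = 0.004671 K/W
R_cav   = 0.16/(0.0383×0.89×6.24) = 0.7522 K/W
1/R_core = 1/R_stud + 1/R_cav → R_core = 0.004643 K/W
R_outer = 0.01/(1.43×6.24) = 0.001121 K/W
R_total = 0.02329 K/W
Q = ΔT/R_total = 25/0.02329

Q ≈ 1070 W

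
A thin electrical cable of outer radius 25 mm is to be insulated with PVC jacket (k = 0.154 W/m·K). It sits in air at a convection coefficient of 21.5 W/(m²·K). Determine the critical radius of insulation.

r_cr ≈ 7.16 mm

For a cylinder r_cr = k/h = 0.154/21.5
r_cr = 7.16 mm; since the bare radius (25 mm) is above r_cr, any added insulation will reduce heat loss.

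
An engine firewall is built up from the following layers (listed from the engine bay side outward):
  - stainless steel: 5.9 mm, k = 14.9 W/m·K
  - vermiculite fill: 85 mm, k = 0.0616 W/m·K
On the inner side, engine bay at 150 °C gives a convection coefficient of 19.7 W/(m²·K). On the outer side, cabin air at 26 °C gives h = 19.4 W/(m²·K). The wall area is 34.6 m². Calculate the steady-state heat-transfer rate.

Q ≈ 2890 W

Thermal resistances in series:
R_inner film = 1/(h_i·A) = 1/(19.7×34.6) = 0.001467 K/W
R_stainless steel = L/(kA) = 0.0059/(14.9×34.6) = 1.144×10^-5 K/W
R_vermiculite fill = L/(kA) = 0.085/(0.0616×34.6) = 0.03988 K/W
R_outer film = 1/(h_o·A) = 1/(19.4×34.6) = 0.00149 K/W
R_total = 0.04285 K/W
Q = ΔT / R_total = 124 / 0.04285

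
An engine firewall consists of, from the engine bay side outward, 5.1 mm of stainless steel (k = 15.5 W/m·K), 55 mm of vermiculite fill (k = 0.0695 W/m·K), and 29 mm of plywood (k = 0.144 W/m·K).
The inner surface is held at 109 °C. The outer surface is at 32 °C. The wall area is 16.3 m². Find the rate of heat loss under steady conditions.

Q ≈ 1260 W

Thermal resistances in series:
R_stainless steel = L/(kA) = 0.0051/(15.5×16.3) = 2.019×10^-5 K/W
R_vermiculite fill = L/(kA) = 0.055/(0.0695×16.3) = 0.04855 K/W
R_plywood = L/(kA) = 0.029/(0.144×16.3) = 0.01236 K/W
R_total = 0.06093 K/W
Q = ΔT / R_total = 77 / 0.06093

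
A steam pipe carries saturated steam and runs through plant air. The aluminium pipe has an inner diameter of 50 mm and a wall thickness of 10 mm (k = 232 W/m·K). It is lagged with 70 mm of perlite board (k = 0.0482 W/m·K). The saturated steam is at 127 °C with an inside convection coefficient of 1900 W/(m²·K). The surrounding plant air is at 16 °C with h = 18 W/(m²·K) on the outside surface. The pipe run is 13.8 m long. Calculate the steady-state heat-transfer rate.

Q ≈ 412 W

Per-layer cylindrical resistances, series-summed:
R_inner film = 1/(h_i·2πr₁L) = 1/(1900×2π×0.025×13.8) = 2.428×10^-4 K/W
R_aluminium pipe wall = ln(35/25)/(2π×232×13.8) = 1.673×10^-5 K/W
R_perlite board = ln(105/35)/(2π×0.0482×13.8) = 0.2629 K/W
R_outer film = 1/(h_o·2πr_oL) = 1/(18×2π×0.105×13.8) = 0.006102 K/W
R_total = 0.2692 K/W
Q = ΔT/R_total = 111/0.2692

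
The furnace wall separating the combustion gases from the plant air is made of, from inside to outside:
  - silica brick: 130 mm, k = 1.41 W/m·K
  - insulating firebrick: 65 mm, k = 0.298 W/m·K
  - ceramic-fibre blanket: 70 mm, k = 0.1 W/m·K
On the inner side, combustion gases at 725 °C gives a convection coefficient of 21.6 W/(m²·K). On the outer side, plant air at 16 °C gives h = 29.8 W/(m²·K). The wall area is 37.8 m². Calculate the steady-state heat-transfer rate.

Q ≈ 24600 W

Treating each layer as a thermal resistance in series:
R_inner film = 1/(h_i·A) = 1/(21.6×37.8) = 0.001225 K/W
R_silica brick = L/(kA) = 0.13/(1.41×37.8) = 0.002439 K/W
R_insulating firebrick = L/(kA) = 0.065/(0.298×37.8) = 0.00577 K/W
R_ceramic-fibre blanket = L/(kA) = 0.07/(0.1×37.8) = 0.01852 K/W
R_outer film = 1/(h_o·A) = 1/(29.8×37.8) = 8.878×10^-4 K/W
R_total = 0.02884 K/W
Q = ΔT / R_total = 709 / 0.02884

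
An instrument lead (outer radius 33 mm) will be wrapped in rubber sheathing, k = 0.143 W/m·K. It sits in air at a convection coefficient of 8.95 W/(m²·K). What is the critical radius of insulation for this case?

r_cr ≈ 16 mm

For a cylinder r_cr = k/h = 0.143/8.95
r_cr = 16 mm; since the bare radius (33 mm) is above r_cr, any added insulation will reduce heat loss.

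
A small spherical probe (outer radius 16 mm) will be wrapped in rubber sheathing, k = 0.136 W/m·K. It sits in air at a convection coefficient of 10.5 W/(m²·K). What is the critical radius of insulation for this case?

For a sphere r_cr = 2k/h = 2×0.136/10.5
r_cr = 25.9 mm; since the bare radius (16 mm) is below r_cr, adding a thin layer of insulation will *increase* heat loss.

r_cr ≈ 25.9 mm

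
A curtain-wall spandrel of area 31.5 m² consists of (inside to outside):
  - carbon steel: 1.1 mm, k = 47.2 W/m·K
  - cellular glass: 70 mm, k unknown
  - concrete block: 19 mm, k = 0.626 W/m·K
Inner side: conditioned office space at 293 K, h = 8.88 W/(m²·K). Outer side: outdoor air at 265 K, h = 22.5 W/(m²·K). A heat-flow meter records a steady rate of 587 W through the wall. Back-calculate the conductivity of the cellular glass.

k ≈ 0.0532 W/(m·K)

Model the wall as resistances in series:
R_inner film = 1/(h_i·A) = 1/(8.88×31.5) = 0.003575 K/W
R_carbon steel = L/(kA) = 0.0011/(47.2×31.5) = 7.398×10^-7 K/W
R_concrete block = L/(kA) = 0.019/(0.626×31.5) = 9.635×10^-4 K/W
R_outer film = 1/(h_o·A) = 1/(22.5×31.5) = 0.001411 K/W
Sum of known resistances R_other = 0.00595 K/W
Total R = ΔT/Q = 28/587 = 0.0477 K/W
R_cellular glass = R_total − R_other = 0.04175 K/W
k = L/(R·A) = 0.07/(0.04175×31.5)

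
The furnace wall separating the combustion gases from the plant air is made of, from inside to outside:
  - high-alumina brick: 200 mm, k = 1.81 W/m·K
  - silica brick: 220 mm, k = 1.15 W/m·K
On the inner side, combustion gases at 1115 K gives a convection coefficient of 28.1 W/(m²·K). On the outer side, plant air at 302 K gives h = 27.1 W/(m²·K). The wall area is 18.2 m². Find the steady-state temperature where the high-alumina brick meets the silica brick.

Treating each layer as a thermal resistance in series:
R_inner film = 1/(h_i·A) = 1/(28.1×18.2) = 0.001955 K/W
R_high-alumina brick = L/(kA) = 0.2/(1.81×18.2) = 0.006071 K/W
R_silica brick = L/(kA) = 0.22/(1.15×18.2) = 0.01051 K/W
R_outer film = 1/(h_o·A) = 1/(27.1×18.2) = 0.002027 K/W
R_total = 0.02057 K/W;  Q = ΔT/R_total = 813/0.02057 = 39530 W
T_interface = T_inner − Q·ΣR(inner→interface) = 1115 − 39500×0.008027

T ≈ 798 K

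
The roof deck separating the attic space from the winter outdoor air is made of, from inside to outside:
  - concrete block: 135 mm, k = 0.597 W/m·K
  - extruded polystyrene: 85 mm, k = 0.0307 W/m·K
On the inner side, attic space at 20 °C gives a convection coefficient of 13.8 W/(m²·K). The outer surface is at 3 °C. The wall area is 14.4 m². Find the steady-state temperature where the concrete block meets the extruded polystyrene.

T ≈ 18.3 °C

Series thermal resistances:
R_inner film = 1/(h_i·A) = 1/(13.8×14.4) = 0.005032 K/W
R_concrete block = L/(kA) = 0.135/(0.597×14.4) = 0.0157 K/W
R_extruded polystyrene = L/(kA) = 0.085/(0.0307×14.4) = 0.1923 K/W
R_total = 0.213 K/W;  Q = ΔT/R_total = 17/0.213 = 79.81 W
T_interface = T_inner − Q·ΣR(inner→interface) = 20 − 79.8×0.02074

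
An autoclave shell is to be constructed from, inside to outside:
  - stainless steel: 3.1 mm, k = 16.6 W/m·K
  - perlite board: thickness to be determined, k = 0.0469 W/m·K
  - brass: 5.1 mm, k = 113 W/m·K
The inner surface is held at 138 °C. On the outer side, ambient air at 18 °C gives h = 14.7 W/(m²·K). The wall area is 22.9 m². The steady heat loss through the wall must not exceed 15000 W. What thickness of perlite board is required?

Series thermal resistances:
R_stainless steel = L/(kA) = 0.0031/(16.6×22.9) = 8.155×10^-6 K/W
R_brass = L/(kA) = 0.0051/(113×22.9) = 1.971×10^-6 K/W
R_outer film = 1/(h_o·A) = 1/(14.7×22.9) = 0.002971 K/W
Sum of the known resistances R_other = 0.002981 K/W
Required total resistance R_tot = ΔT/Q_allow = 120/15000 = 0.008 K/W
R_perlite board = R_tot − R_other = 0.005019 K/W
L = R·k·A = 0.005019×0.0469×22.9

L ≈ 5.39 mm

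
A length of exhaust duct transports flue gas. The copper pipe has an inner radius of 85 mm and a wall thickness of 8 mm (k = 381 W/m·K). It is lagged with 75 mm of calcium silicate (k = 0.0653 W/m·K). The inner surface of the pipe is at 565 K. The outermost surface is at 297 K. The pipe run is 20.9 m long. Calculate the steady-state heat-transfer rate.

Q ≈ 3890 W

Radial resistances (cylindrical: R_cond = ln(r_o/r_i)/(2πkL), R_conv = 1/(h·2πrL)):
R_copper pipe wall = ln(93/85)/(2π×381×20.9) = 1.798×10^-6 K/W
R_calcium silicate = ln(168/93)/(2π×0.0653×20.9) = 0.06896 K/W
R_total = 0.06896 K/W
Q = ΔT/R_total = 268/0.06896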